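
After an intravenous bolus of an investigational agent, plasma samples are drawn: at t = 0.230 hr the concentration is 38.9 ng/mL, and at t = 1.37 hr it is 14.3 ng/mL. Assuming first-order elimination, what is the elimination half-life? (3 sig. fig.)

0.790 hours

k = ln(C₁/C₂) / (t₂ − t₁) = ln(38.9/14.3) / (1.37 − 0.230)
  = 1.001 / 1.140 = 0.8778 hr⁻¹
t½ = ln 2 / k = ln 2 / 0.8778 ≈ 0.790 hours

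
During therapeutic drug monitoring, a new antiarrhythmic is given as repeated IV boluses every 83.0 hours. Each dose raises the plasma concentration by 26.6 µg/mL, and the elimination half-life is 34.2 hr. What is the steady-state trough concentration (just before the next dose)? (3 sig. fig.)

6.08 µg/mL

k = ln 2 / 34.2 = 0.02027 hr⁻¹
Fraction remaining after one interval: e^(−kτ) = e^(−0.02027 × 83.0) = 0.1860
R = 1 / (1 − 0.1860) = 1.228
Css,max = 26.6 × 1.228 = 32.68 µg/mL
Css,min = Css,max × e^(−kτ) = 32.68 × 0.1860 ≈ 6.08 µg/mL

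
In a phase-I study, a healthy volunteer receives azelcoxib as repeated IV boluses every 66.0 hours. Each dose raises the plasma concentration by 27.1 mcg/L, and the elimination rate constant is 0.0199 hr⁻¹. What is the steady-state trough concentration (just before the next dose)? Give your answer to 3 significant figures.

Fraction remaining after one interval: e^(−kτ) = e^(−0.01990 × 66.0) = 0.2689
R = 1 / (1 − 0.2689) = 1.368
Css,max = 27.1 × 1.368 = 37.07 mcg/L
Css,min = Css,max × e^(−kτ) = 37.07 × 0.2689 ≈ 9.97 mcg/L

9.97 mcg/L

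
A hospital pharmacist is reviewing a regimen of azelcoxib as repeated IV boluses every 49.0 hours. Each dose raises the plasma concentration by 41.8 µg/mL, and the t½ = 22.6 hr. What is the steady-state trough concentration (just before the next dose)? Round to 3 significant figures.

12.0 µg/mL

k = ln 2 / 22.6 = 0.03067 hr⁻¹
Fraction remaining after one interval: e^(−kτ) = e^(−0.03067 × 49.0) = 0.2225
R = 1 / (1 − 0.2225) = 1.286
Css,max = 41.8 × 1.286 = 53.76 µg/mL
Css,min = Css,max × e^(−kτ) = 53.76 × 0.2225 ≈ 12.0 µg/mL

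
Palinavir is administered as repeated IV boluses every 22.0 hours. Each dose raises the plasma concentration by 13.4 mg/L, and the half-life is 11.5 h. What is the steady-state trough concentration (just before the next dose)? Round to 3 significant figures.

4.84 mg/L

k = ln 2 / 11.5 = 0.06027 h⁻¹
Fraction remaining after one interval: e^(−kτ) = e^(−0.06027 × 22.0) = 0.2655
R = 1 / (1 − 0.2655) = 1.362
Css,max = 13.4 × 1.362 = 18.24 mg/L
Css,min = Css,max × e^(−kτ) = 18.24 × 0.2655 ≈ 4.84 mg/L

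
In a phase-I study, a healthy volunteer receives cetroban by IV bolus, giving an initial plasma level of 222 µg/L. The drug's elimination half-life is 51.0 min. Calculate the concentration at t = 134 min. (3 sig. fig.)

35.9 µg/L

k = ln 2 / 51.0 = 0.01359 min⁻¹
134 min is 2.627 half-lives, so C = 222 × (1/2)^2.627 = 222 × 0.1618 ≈ 35.9 µg/L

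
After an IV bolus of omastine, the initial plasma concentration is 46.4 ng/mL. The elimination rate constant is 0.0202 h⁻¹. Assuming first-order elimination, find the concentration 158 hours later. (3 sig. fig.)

C(t) = C₀ e^(−kt) = 46.4 × e^(−0.02020 × 158) = 46.4 × e^(−3.192) = 46.4 × 0.04111 ≈ 1.91 ng/mL

1.91 ng/mL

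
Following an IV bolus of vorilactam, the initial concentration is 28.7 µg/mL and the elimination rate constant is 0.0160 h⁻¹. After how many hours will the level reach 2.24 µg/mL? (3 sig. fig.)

159 hours

C(t) = C₀ e^(−kt)  ⇒  t = ln(C₀/C) / k
t = ln(28.7/2.24) / 0.01600 = 2.550 / 0.01600 ≈ 159 hours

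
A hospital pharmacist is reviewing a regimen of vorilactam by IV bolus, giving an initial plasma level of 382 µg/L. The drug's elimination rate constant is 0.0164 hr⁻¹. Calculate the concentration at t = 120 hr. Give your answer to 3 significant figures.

C(t) = C₀ e^(−kt) = 382 × e^(−0.01640 × 120) = 382 × e^(−1.968) = 382 × 0.1397 ≈ 53.4 µg/L

53.4 µg/L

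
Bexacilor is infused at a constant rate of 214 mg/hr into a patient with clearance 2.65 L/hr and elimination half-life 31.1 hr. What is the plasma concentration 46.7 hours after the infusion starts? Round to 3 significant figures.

Css = rate / CL = 214 / 2.65 = 80.75 mg/L
k = ln 2 / 31.1 = 0.02229 hr⁻¹
C(t) = Css (1 − e^(−kt)) = 80.75 × (1 − e^(−1.041)) = 80.75 × 0.6468 ≈ 52.2 mg/L

52.2 mg/L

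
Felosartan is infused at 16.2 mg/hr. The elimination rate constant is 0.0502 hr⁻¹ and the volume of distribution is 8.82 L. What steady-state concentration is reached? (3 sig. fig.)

CL = k · V = 0.0502 × 8.82 = 0.4428 L/hr
Css = rate / CL = 16.2 / 0.4428 ≈ 36.6 µg/mL

36.6 µg/mL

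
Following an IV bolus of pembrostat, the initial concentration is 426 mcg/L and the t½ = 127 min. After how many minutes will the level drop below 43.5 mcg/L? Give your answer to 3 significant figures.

k = ln 2 / 127 = 0.005458 min⁻¹
C(t) = C₀ e^(−kt)  ⇒  t = ln(C₀/C) / k
t = ln(426/43.5) / 0.005458 = 2.282 / 0.005458 ≈ 418 minutes

418 minutes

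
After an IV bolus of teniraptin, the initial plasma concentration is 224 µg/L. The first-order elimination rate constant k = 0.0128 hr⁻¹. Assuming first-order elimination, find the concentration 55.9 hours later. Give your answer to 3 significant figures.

110 µg/L

C(t) = C₀ e^(−kt) = 224 × e^(−0.01280 × 55.9) = 224 × e^(−0.7155) = 224 × 0.4889 ≈ 110 µg/L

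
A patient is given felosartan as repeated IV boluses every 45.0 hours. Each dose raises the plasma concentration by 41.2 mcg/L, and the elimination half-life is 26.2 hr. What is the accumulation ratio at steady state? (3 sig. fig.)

1.44

k = ln 2 / 26.2 = 0.02646 hr⁻¹
Fraction remaining after one interval: e^(−kτ) = e^(−0.02646 × 45.0) = 0.3041
R = 1 / (1 − 0.3041) = 1 / 0.6959 ≈ 1.44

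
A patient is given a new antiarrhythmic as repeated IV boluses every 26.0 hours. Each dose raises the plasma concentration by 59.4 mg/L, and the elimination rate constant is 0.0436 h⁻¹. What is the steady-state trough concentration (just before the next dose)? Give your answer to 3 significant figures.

Fraction remaining after one interval: e^(−kτ) = e^(−0.04360 × 26.0) = 0.3219
R = 1 / (1 − 0.3219) = 1.475
Css,max = 59.4 × 1.475 = 87.59 mg/L
Css,min = Css,max × e^(−kτ) = 87.59 × 0.3219 ≈ 28.2 mg/L

28.2 mg/L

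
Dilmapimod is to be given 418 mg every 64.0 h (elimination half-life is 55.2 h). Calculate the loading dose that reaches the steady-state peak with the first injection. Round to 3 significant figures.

k = ln 2 / 55.2 = 0.01256 h⁻¹
Accumulation ratio R = 1 / (1 − e^(−kτ)) = 1 / (1 − e^(−0.01256×64.0)) = 1 / (1 − 0.4477) = 1.811
Loading dose = maintenance dose × R = 418 × 1.811 ≈ 757 mg

757 mg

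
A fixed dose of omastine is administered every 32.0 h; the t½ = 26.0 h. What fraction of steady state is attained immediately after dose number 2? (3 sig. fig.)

k = ln 2 / 26.0 = 0.02666 h⁻¹
f_n = 1 − e^(−nkτ) = 1 − e^(−2 × 0.02666 × 32.0) = 1 − e^(−1.706) = 1 − 0.1816 ≈ 0.818

0.818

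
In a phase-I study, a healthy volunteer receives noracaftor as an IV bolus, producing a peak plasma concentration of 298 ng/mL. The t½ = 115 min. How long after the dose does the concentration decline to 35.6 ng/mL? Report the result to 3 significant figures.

353 minutes

k = ln 2 / 115 = 0.006027 min⁻¹
C(t) = C₀ e^(−kt)  ⇒  t = ln(C₀/C) / k
t = ln(298/35.6) / 0.006027 = 2.125 / 0.006027 ≈ 353 minutes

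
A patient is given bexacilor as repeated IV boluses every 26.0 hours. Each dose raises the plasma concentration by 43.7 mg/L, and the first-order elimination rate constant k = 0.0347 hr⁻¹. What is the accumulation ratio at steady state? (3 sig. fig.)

Fraction remaining after one interval: e^(−kτ) = e^(−0.03470 × 26.0) = 0.4057
R = 1 / (1 − 0.4057) = 1 / 0.5943 ≈ 1.68

1.68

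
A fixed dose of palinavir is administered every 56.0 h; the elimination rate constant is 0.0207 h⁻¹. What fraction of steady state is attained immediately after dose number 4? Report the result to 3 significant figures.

f_n = 1 − e^(−nkτ) = 1 − e^(−4 × 0.02070 × 56.0) = 1 − e^(−4.637) = 1 − 0.009689 ≈ 0.990

0.990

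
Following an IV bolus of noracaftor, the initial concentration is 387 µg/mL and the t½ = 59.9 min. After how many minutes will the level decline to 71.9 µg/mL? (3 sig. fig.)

145 minutes

k = ln 2 / 59.9 = 0.01157 min⁻¹
C(t) = C₀ e^(−kt)  ⇒  t = ln(C₀/C) / k
t = ln(387/71.9) / 0.01157 = 1.683 / 0.01157 ≈ 145 minutes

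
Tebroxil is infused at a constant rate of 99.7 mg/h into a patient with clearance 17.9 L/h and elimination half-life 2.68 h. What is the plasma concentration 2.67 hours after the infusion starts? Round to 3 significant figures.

2.78 µg/mL

Css = rate / CL = 99.7 / 17.9 = 5.570 µg/mL
k = ln 2 / 2.68 = 0.2586 h⁻¹
C(t) = Css (1 − e^(−kt)) = 5.570 × (1 − e^(−0.6906)) = 5.570 × 0.4987 ≈ 2.78 µg/mL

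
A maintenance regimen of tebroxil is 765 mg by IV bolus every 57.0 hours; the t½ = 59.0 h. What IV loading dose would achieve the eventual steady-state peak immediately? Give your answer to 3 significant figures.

1570 mg

k = ln 2 / 59.0 = 0.01175 h⁻¹
Accumulation ratio R = 1 / (1 − e^(−kτ)) = 1 / (1 − e^(−0.01175×57.0)) = 1 / (1 − 0.5119) = 2.049
Loading dose = maintenance dose × R = 765 × 2.049 ≈ 1570 mg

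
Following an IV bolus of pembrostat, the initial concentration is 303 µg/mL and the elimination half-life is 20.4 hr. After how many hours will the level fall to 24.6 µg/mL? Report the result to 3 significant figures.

k = ln 2 / 20.4 = 0.03398 hr⁻¹
C(t) = C₀ e^(−kt)  ⇒  t = ln(C₀/C) / k
t = ln(303/24.6) / 0.03398 = 2.511 / 0.03398 ≈ 73.9 hours

73.9 hours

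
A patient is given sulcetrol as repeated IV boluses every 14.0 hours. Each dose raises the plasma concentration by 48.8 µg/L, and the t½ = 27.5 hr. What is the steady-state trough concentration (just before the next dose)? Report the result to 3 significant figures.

115 µg/L

k = ln 2 / 27.5 = 0.02521 hr⁻¹
Fraction remaining after one interval: e^(−kτ) = e^(−0.02521 × 14.0) = 0.7027
R = 1 / (1 − 0.7027) = 3.363
Css,max = 48.8 × 3.363 = 164.1 µg/L
Css,min = Css,max × e^(−kτ) = 164.1 × 0.7027 ≈ 115 µg/L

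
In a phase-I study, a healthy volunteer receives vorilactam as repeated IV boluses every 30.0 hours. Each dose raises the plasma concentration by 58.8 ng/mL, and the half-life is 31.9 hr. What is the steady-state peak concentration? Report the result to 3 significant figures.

123 ng/mL

k = ln 2 / 31.9 = 0.02173 hr⁻¹
Fraction remaining after one interval: e^(−kτ) = e^(−0.02173 × 30.0) = 0.5211
R = 1 / (1 − 0.5211) = 2.088
Css,max = 58.8 × 2.088 ≈ 123 ng/mL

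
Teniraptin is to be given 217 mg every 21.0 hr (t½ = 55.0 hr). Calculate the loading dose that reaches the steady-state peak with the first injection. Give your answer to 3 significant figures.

k = ln 2 / 55.0 = 0.01260 hr⁻¹
Accumulation ratio R = 1 / (1 − e^(−kτ)) = 1 / (1 − e^(−0.01260×21.0)) = 1 / (1 − 0.7675) = 4.301
Loading dose = maintenance dose × R = 217 × 4.301 ≈ 933 mg

933 mg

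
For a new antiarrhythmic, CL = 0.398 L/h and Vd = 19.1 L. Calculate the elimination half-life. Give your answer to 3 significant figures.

k = CL / V = 0.398 / 19.1 = 0.02084 h⁻¹
t½ = ln 2 / k = ln 2 / 0.02084 ≈ 33.3 hours

33.3 hours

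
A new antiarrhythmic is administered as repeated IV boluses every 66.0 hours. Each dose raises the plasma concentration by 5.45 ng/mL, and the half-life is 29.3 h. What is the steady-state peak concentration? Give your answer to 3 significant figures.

6.90 ng/mL

k = ln 2 / 29.3 = 0.02366 h⁻¹
Fraction remaining after one interval: e^(−kτ) = e^(−0.02366 × 66.0) = 0.2099
R = 1 / (1 − 0.2099) = 1.266
Css,max = 5.45 × 1.266 ≈ 6.90 ng/mL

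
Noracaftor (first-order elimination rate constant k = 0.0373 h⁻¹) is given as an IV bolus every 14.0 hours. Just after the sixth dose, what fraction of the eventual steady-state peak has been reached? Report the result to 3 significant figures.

f_n = 1 − e^(−nkτ) = 1 − e^(−6 × 0.03730 × 14.0) = 1 − e^(−3.133) = 1 − 0.04358 ≈ 0.956

0.956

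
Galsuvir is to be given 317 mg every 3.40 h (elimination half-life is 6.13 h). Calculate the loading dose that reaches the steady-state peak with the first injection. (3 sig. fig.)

993 mg

k = ln 2 / 6.13 = 0.1131 h⁻¹
Accumulation ratio R = 1 / (1 − e^(−kτ)) = 1 / (1 − e^(−0.1131×3.40)) = 1 / (1 − 0.6808) = 3.133
Loading dose = maintenance dose × R = 317 × 3.133 ≈ 993 mg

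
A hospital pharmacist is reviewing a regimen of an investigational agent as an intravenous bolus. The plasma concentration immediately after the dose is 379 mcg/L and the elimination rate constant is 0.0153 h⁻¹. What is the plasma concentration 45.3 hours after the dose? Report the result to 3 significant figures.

190 mcg/L

C(t) = C₀ e^(−kt) = 379 × e^(−0.01530 × 45.3) = 379 × e^(−0.6931) = 379 × 0.5000 ≈ 190 mcg/L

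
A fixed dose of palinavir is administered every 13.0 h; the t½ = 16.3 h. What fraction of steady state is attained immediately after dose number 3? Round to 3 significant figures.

0.810

k = ln 2 / 16.3 = 0.04252 h⁻¹
f_n = 1 − e^(−nkτ) = 1 − e^(−3 × 0.04252 × 13.0) = 1 − e^(−1.658) = 1 − 0.1904 ≈ 0.810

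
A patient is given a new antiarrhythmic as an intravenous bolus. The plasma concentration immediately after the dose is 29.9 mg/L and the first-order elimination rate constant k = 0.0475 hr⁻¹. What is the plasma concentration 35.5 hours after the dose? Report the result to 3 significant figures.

C(t) = C₀ e^(−kt) = 29.9 × e^(−0.04750 × 35.5) = 29.9 × e^(−1.686) = 29.9 × 0.1852 ≈ 5.54 mg/L

5.54 mg/L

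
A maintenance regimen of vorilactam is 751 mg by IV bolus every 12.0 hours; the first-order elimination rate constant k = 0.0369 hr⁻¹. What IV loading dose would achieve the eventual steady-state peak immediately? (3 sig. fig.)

2100 mg

Accumulation ratio R = 1 / (1 − e^(−kτ)) = 1 / (1 − e^(−0.03690×12.0)) = 1 / (1 − 0.6422) = 2.795
Loading dose = maintenance dose × R = 751 × 2.795 ≈ 2100 mg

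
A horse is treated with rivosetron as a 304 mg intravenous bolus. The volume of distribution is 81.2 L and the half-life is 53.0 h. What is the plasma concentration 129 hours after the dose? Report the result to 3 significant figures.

C₀ = dose / V = 304 / 81.2 = 3.744 mg/L
k = ln 2 / 53.0 = 0.01308 h⁻¹
C(t) = C₀ e^(−kt) = 3.744 × e^(−0.01308 × 129) = 3.744 × e^(−1.687) = 3.744 × 0.1851 ≈ 0.693 mg/L

0.693 mg/L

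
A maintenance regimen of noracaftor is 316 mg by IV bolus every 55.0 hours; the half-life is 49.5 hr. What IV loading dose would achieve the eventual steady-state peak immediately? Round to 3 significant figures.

k = ln 2 / 49.5 = 0.01400 hr⁻¹
Accumulation ratio R = 1 / (1 − e^(−kτ)) = 1 / (1 − e^(−0.01400×55.0)) = 1 / (1 − 0.4629) = 1.862
Loading dose = maintenance dose × R = 316 × 1.862 ≈ 588 mg

588 mg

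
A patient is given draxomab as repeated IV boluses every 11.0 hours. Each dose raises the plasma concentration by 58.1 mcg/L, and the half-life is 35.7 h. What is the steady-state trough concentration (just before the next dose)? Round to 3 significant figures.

k = ln 2 / 35.7 = 0.01942 h⁻¹
Fraction remaining after one interval: e^(−kτ) = e^(−0.01942 × 11.0) = 0.8077
R = 1 / (1 − 0.8077) = 5.200
Css,max = 58.1 × 5.200 = 302.1 mcg/L
Css,min = Css,max × e^(−kτ) = 302.1 × 0.8077 ≈ 244 mcg/L

244 mcg/L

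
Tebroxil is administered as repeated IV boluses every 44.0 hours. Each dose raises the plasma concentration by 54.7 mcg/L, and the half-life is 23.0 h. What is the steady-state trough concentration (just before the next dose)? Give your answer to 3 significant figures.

k = ln 2 / 23.0 = 0.03014 h⁻¹
Fraction remaining after one interval: e^(−kτ) = e^(−0.03014 × 44.0) = 0.2655
R = 1 / (1 − 0.2655) = 1.362
Css,max = 54.7 × 1.362 = 74.48 mcg/L
Css,min = Css,max × e^(−kτ) = 74.48 × 0.2655 ≈ 19.8 mcg/L

19.8 mcg/L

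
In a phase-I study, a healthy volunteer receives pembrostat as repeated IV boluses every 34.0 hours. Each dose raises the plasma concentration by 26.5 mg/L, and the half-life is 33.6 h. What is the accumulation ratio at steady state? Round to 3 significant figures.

1.98

k = ln 2 / 33.6 = 0.02063 h⁻¹
Fraction remaining after one interval: e^(−kτ) = e^(−0.02063 × 34.0) = 0.4959
R = 1 / (1 − 0.4959) = 1 / 0.5041 ≈ 1.98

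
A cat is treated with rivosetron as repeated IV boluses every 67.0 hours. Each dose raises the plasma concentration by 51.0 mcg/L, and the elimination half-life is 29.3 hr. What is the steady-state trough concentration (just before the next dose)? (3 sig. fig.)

13.1 mcg/L

k = ln 2 / 29.3 = 0.02366 hr⁻¹
Fraction remaining after one interval: e^(−kτ) = e^(−0.02366 × 67.0) = 0.2049
R = 1 / (1 − 0.2049) = 1.258
Css,max = 51.0 × 1.258 = 64.15 mcg/L
Css,min = Css,max × e^(−kτ) = 64.15 × 0.2049 ≈ 13.1 mcg/L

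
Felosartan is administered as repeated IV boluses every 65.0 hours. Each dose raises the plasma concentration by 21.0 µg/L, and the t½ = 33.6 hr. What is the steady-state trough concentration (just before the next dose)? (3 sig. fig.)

k = ln 2 / 33.6 = 0.02063 hr⁻¹
Fraction remaining after one interval: e^(−kτ) = e^(−0.02063 × 65.0) = 0.2616
R = 1 / (1 − 0.2616) = 1.354
Css,max = 21.0 × 1.354 = 28.44 µg/L
Css,min = Css,max × e^(−kτ) = 28.44 × 0.2616 ≈ 7.44 µg/L

7.44 µg/L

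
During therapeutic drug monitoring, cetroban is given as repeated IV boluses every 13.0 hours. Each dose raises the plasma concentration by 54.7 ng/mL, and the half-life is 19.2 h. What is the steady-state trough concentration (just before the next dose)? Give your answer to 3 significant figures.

91.3 ng/mL

k = ln 2 / 19.2 = 0.03610 h⁻¹
Fraction remaining after one interval: e^(−kτ) = e^(−0.03610 × 13.0) = 0.6254
R = 1 / (1 − 0.6254) = 2.670
Css,max = 54.7 × 2.670 = 146.0 ng/mL
Css,min = Css,max × e^(−kτ) = 146.0 × 0.6254 ≈ 91.3 ng/mL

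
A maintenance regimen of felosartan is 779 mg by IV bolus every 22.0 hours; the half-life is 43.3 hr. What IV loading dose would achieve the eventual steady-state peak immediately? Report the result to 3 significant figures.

2620 mg

k = ln 2 / 43.3 = 0.01601 hr⁻¹
Accumulation ratio R = 1 / (1 − e^(−kτ)) = 1 / (1 − e^(−0.01601×22.0)) = 1 / (1 − 0.7032) = 3.369
Loading dose = maintenance dose × R = 779 × 3.369 ≈ 2620 mg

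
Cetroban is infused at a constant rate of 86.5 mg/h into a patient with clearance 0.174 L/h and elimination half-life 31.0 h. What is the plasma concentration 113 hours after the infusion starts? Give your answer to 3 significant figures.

Css = rate / CL = 86.5 / 0.174 = 497.1 µg/mL
k = ln 2 / 31.0 = 0.02236 h⁻¹
C(t) = Css (1 − e^(−kt)) = 497.1 × (1 − e^(−2.527)) = 497.1 × 0.9201 ≈ 457 µg/mL

457 µg/mL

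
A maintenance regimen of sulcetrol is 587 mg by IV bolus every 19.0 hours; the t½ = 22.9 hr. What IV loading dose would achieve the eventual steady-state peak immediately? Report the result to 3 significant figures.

1340 mg

k = ln 2 / 22.9 = 0.03027 hr⁻¹
Accumulation ratio R = 1 / (1 − e^(−kτ)) = 1 / (1 − e^(−0.03027×19.0)) = 1 / (1 − 0.5626) = 2.286
Loading dose = maintenance dose × R = 587 × 2.286 ≈ 1340 mg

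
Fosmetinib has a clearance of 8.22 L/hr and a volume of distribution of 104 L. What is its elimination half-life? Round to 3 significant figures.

8.77 hours

k = CL / V = 8.22 / 104 = 0.07904 hr⁻¹
t½ = ln 2 / k = ln 2 / 0.07904 ≈ 8.77 hours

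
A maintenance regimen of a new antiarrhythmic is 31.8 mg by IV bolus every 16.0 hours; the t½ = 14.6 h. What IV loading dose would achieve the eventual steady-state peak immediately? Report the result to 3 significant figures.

k = ln 2 / 14.6 = 0.04748 h⁻¹
Accumulation ratio R = 1 / (1 − e^(−kτ)) = 1 / (1 − e^(−0.04748×16.0)) = 1 / (1 − 0.4678) = 1.879
Loading dose = maintenance dose × R = 31.8 × 1.879 ≈ 59.8 mg

59.8 mg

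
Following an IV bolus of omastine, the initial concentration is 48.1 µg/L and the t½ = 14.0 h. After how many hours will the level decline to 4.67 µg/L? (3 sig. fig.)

47.1 hours

k = ln 2 / 14.0 = 0.04951 h⁻¹
C(t) = C₀ e^(−kt)  ⇒  t = ln(C₀/C) / k
t = ln(48.1/4.67) / 0.04951 = 2.332 / 0.04951 ≈ 47.1 hours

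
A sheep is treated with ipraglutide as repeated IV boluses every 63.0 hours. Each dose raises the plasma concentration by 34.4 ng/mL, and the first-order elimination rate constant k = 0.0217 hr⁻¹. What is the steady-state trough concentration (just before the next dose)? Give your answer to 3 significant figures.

11.8 ng/mL

Fraction remaining after one interval: e^(−kτ) = e^(−0.02170 × 63.0) = 0.2548
R = 1 / (1 − 0.2548) = 1.342
Css,max = 34.4 × 1.342 = 46.16 ng/mL
Css,min = Css,max × e^(−kτ) = 46.16 × 0.2548 ≈ 11.8 ng/mL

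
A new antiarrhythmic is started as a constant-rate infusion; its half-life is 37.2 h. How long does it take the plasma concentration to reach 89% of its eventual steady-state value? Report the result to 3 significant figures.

118 hours

k = ln 2 / 37.2 = 0.01863 h⁻¹
f = 1 − e^(−kt)  ⇒  t = −ln(1 − f) / k
t = −ln(1 − 0.89) / 0.01863 = 2.207 / 0.01863 ≈ 118 hours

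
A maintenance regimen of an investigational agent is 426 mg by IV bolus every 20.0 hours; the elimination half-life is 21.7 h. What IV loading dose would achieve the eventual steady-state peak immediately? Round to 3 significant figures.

902 mg

k = ln 2 / 21.7 = 0.03194 h⁻¹
Accumulation ratio R = 1 / (1 − e^(−kτ)) = 1 / (1 − e^(−0.03194×20.0)) = 1 / (1 − 0.5279) = 2.118
Loading dose = maintenance dose × R = 426 × 2.118 ≈ 902 mg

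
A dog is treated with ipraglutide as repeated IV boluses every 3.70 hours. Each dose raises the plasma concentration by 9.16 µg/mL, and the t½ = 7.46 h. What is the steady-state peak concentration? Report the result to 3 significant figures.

k = ln 2 / 7.46 = 0.09292 h⁻¹
Fraction remaining after one interval: e^(−kτ) = e^(−0.09292 × 3.70) = 0.7091
R = 1 / (1 − 0.7091) = 3.437
Css,max = 9.16 × 3.437 ≈ 31.5 µg/mL

31.5 µg/mL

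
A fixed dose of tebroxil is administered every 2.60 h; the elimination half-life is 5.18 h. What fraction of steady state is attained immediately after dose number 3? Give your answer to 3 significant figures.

0.648

k = ln 2 / 5.18 = 0.1338 h⁻¹
f_n = 1 − e^(−nkτ) = 1 − e^(−3 × 0.1338 × 2.60) = 1 − e^(−1.044) = 1 − 0.3521 ≈ 0.648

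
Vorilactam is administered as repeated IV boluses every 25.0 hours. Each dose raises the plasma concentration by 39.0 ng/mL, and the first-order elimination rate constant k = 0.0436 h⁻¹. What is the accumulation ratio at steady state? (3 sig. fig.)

Fraction remaining after one interval: e^(−kτ) = e^(−0.04360 × 25.0) = 0.3362
R = 1 / (1 − 0.3362) = 1 / 0.6638 ≈ 1.51

1.51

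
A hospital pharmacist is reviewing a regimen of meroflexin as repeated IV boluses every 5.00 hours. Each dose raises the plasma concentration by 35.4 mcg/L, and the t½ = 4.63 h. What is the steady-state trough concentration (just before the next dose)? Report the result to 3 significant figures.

k = ln 2 / 4.63 = 0.1497 h⁻¹
Fraction remaining after one interval: e^(−kτ) = e^(−0.1497 × 5.00) = 0.4731
R = 1 / (1 − 0.4731) = 1.898
Css,max = 35.4 × 1.898 = 67.18 mcg/L
Css,min = Css,max × e^(−kτ) = 67.18 × 0.4731 ≈ 31.8 mcg/L

31.8 mcg/L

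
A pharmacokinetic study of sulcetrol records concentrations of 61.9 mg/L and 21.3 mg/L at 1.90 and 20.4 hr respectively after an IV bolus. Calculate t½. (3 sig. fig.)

12.0 hours

k = ln(C₁/C₂) / (t₂ − t₁) = ln(61.9/21.3) / (20.4 − 1.90)
  = 1.067 / 18.50 = 0.05767 hr⁻¹
t½ = ln 2 / k = ln 2 / 0.05767 ≈ 12.0 hours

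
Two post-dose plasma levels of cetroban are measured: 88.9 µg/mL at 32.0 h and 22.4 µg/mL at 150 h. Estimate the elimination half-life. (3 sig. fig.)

k = ln(C₁/C₂) / (t₂ − t₁) = ln(88.9/22.4) / (150 − 32.0)
  = 1.378 / 118.0 = 0.01168 h⁻¹
t½ = ln 2 / k = ln 2 / 0.01168 ≈ 59.3 hours

59.3 hours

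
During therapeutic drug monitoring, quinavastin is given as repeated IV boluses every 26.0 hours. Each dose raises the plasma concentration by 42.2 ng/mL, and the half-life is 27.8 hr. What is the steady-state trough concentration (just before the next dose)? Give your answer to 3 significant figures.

k = ln 2 / 27.8 = 0.02493 hr⁻¹
Fraction remaining after one interval: e^(−kτ) = e^(−0.02493 × 26.0) = 0.5230
R = 1 / (1 − 0.5230) = 2.096
Css,max = 42.2 × 2.096 = 88.46 ng/mL
Css,min = Css,max × e^(−kτ) = 88.46 × 0.5230 ≈ 46.3 ng/mL

46.3 ng/mL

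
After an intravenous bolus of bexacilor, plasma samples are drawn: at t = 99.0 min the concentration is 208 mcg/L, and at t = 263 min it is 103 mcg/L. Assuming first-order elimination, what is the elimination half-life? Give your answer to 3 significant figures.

k = ln(C₁/C₂) / (t₂ − t₁) = ln(208/103) / (263 − 99.0)
  = 0.7028 / 164.0 = 0.004285 min⁻¹
t½ = ln 2 / k = ln 2 / 0.004285 ≈ 162 minutes

162 minutes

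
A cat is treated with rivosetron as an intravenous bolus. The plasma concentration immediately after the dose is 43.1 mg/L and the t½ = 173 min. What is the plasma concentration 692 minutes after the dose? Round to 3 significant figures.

k = ln 2 / 173 = 0.004007 min⁻¹
692 min is 4.000 half-lives, so C = 43.1 × (1/2)^4.000 = 43.1 × 0.06250 ≈ 2.69 mg/L

2.69 mg/L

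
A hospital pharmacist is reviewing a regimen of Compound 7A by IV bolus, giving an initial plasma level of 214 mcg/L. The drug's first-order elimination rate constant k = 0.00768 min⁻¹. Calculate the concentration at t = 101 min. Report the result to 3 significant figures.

C(t) = C₀ e^(−kt) = 214 × e^(−0.007680 × 101) = 214 × e^(−0.7757) = 214 × 0.4604 ≈ 98.5 mcg/L

98.5 mcg/L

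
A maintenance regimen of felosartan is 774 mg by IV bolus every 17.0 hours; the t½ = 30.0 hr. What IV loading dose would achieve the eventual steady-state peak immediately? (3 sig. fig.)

2380 mg

k = ln 2 / 30.0 = 0.02310 hr⁻¹
Accumulation ratio R = 1 / (1 − e^(−kτ)) = 1 / (1 − e^(−0.02310×17.0)) = 1 / (1 − 0.6752) = 3.079
Loading dose = maintenance dose × R = 774 × 3.079 ≈ 2380 mg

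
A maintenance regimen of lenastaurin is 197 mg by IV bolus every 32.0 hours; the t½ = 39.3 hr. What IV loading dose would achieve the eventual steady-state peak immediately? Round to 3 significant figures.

457 mg

k = ln 2 / 39.3 = 0.01764 hr⁻¹
Accumulation ratio R = 1 / (1 − e^(−kτ)) = 1 / (1 − e^(−0.01764×32.0)) = 1 / (1 − 0.5687) = 2.319
Loading dose = maintenance dose × R = 197 × 2.319 ≈ 457 mg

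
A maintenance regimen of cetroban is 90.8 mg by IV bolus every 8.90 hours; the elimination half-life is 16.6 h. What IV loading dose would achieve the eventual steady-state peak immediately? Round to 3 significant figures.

293 mg

k = ln 2 / 16.6 = 0.04176 h⁻¹
Accumulation ratio R = 1 / (1 − e^(−kτ)) = 1 / (1 − e^(−0.04176×8.90)) = 1 / (1 − 0.6896) = 3.222
Loading dose = maintenance dose × R = 90.8 × 3.222 ≈ 293 mg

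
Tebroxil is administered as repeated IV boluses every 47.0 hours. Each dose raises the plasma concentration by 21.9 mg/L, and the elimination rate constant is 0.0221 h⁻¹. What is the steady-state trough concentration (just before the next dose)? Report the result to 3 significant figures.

12.0 mg/L

Fraction remaining after one interval: e^(−kτ) = e^(−0.02210 × 47.0) = 0.3539
R = 1 / (1 − 0.3539) = 1.548
Css,max = 21.9 × 1.548 = 33.90 mg/L
Css,min = Css,max × e^(−kτ) = 33.90 × 0.3539 ≈ 12.0 mg/L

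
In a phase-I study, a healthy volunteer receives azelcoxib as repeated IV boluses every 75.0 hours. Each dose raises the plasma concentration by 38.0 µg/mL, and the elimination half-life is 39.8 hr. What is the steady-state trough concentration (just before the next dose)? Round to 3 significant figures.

14.1 µg/mL

k = ln 2 / 39.8 = 0.01742 hr⁻¹
Fraction remaining after one interval: e^(−kτ) = e^(−0.01742 × 75.0) = 0.2709
R = 1 / (1 − 0.2709) = 1.371
Css,max = 38.0 × 1.371 = 52.12 µg/mL
Css,min = Css,max × e^(−kτ) = 52.12 × 0.2709 ≈ 14.1 µg/mL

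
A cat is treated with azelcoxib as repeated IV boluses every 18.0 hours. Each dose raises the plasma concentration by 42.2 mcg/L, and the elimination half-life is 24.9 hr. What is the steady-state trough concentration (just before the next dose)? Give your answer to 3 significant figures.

64.9 mcg/L

k = ln 2 / 24.9 = 0.02784 hr⁻¹
Fraction remaining after one interval: e^(−kτ) = e^(−0.02784 × 18.0) = 0.6059
R = 1 / (1 − 0.6059) = 2.537
Css,max = 42.2 × 2.537 = 107.1 mcg/L
Css,min = Css,max × e^(−kτ) = 107.1 × 0.6059 ≈ 64.9 mcg/L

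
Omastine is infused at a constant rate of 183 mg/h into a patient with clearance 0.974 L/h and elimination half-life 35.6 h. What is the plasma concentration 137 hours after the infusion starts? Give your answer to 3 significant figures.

175 µg/mL

Css = rate / CL = 183 / 0.974 = 187.9 µg/mL
k = ln 2 / 35.6 = 0.01947 h⁻¹
C(t) = Css (1 − e^(−kt)) = 187.9 × (1 − e^(−2.667)) = 187.9 × 0.9306 ≈ 175 µg/mL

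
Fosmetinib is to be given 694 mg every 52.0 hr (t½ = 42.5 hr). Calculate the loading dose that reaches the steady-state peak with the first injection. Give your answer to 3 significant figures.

1210 mg

k = ln 2 / 42.5 = 0.01631 hr⁻¹
Accumulation ratio R = 1 / (1 − e^(−kτ)) = 1 / (1 − e^(−0.01631×52.0)) = 1 / (1 − 0.4282) = 1.749
Loading dose = maintenance dose × R = 694 × 1.749 ≈ 1210 mg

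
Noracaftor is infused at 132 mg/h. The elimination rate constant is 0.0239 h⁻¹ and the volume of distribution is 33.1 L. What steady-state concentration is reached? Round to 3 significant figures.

167 mg/L

CL = k · V = 0.0239 × 33.1 = 0.7911 L/h
Css = rate / CL = 132 / 0.7911 ≈ 167 mg/L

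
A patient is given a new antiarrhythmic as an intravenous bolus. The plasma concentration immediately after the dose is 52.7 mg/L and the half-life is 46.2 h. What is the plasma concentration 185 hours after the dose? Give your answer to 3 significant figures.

k = ln 2 / 46.2 = 0.01500 h⁻¹
C(t) = C₀ e^(−kt) = 52.7 × e^(−0.01500 × 185) = 52.7 × e^(−2.776) = 52.7 × 0.06231 ≈ 3.28 mg/L

3.28 mg/L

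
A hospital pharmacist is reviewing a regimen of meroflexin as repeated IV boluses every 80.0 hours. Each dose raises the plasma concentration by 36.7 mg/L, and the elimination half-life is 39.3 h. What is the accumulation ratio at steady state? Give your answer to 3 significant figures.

1.32

k = ln 2 / 39.3 = 0.01764 h⁻¹
Fraction remaining after one interval: e^(−kτ) = e^(−0.01764 × 80.0) = 0.2439
R = 1 / (1 − 0.2439) = 1 / 0.7561 ≈ 1.32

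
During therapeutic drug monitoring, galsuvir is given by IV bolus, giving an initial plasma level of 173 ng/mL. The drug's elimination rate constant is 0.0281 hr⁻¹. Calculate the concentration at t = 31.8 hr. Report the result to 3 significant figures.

C(t) = C₀ e^(−kt) = 173 × e^(−0.02810 × 31.8) = 173 × e^(−0.8936) = 173 × 0.4092 ≈ 70.8 ng/mL

70.8 ng/mL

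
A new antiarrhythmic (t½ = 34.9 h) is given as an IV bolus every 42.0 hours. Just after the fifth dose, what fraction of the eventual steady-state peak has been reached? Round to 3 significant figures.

k = ln 2 / 34.9 = 0.01986 h⁻¹
f_n = 1 − e^(−nkτ) = 1 − e^(−5 × 0.01986 × 42.0) = 1 − e^(−4.171) = 1 − 0.01544 ≈ 0.985

0.985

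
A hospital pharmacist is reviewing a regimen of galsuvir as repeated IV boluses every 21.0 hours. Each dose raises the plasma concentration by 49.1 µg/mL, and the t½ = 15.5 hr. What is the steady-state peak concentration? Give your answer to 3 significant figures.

80.6 µg/mL

k = ln 2 / 15.5 = 0.04472 hr⁻¹
Fraction remaining after one interval: e^(−kτ) = e^(−0.04472 × 21.0) = 0.3910
R = 1 / (1 − 0.3910) = 1.642
Css,max = 49.1 × 1.642 ≈ 80.6 µg/mL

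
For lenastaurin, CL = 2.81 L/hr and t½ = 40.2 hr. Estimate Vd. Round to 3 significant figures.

163 L

k = ln 2 / t½ = ln 2 / 40.2 = 0.01724 hr⁻¹
V = CL / k = 2.81 / 0.01724 ≈ 163 L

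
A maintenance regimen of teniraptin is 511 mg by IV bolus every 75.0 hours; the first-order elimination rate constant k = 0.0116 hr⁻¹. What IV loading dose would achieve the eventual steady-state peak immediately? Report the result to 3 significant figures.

Accumulation ratio R = 1 / (1 − e^(−kτ)) = 1 / (1 − e^(−0.01160×75.0)) = 1 / (1 − 0.4190) = 1.721
Loading dose = maintenance dose × R = 511 × 1.721 ≈ 879 mg

879 mg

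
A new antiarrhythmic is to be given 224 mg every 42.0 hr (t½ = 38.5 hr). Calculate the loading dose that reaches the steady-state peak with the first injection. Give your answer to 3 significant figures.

422 mg

k = ln 2 / 38.5 = 0.01800 hr⁻¹
Accumulation ratio R = 1 / (1 − e^(−kτ)) = 1 / (1 − e^(−0.01800×42.0)) = 1 / (1 − 0.4695) = 1.885
Loading dose = maintenance dose × R = 224 × 1.885 ≈ 422 mg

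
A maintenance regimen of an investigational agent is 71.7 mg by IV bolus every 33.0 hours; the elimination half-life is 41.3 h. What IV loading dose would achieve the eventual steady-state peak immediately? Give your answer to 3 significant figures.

169 mg

k = ln 2 / 41.3 = 0.01678 h⁻¹
Accumulation ratio R = 1 / (1 − e^(−kτ)) = 1 / (1 − e^(−0.01678×33.0)) = 1 / (1 − 0.5747) = 2.351
Loading dose = maintenance dose × R = 71.7 × 2.351 ≈ 169 mg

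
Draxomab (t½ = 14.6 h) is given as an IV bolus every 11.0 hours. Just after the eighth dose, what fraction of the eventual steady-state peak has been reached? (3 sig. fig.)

0.985

k = ln 2 / 14.6 = 0.04748 h⁻¹
f_n = 1 − e^(−nkτ) = 1 − e^(−8 × 0.04748 × 11.0) = 1 − e^(−4.178) = 1 − 0.01533 ≈ 0.985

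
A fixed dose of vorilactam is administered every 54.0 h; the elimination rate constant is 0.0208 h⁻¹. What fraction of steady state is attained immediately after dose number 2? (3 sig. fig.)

0.894

f_n = 1 − e^(−nkτ) = 1 − e^(−2 × 0.02080 × 54.0) = 1 − e^(−2.246) = 1 − 0.1058 ≈ 0.894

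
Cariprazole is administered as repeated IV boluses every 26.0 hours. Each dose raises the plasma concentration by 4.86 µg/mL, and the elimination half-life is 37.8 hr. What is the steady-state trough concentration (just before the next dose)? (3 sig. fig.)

k = ln 2 / 37.8 = 0.01834 hr⁻¹
Fraction remaining after one interval: e^(−kτ) = e^(−0.01834 × 26.0) = 0.6208
R = 1 / (1 − 0.6208) = 2.637
Css,max = 4.86 × 2.637 = 12.82 µg/mL
Css,min = Css,max × e^(−kτ) = 12.82 × 0.6208 ≈ 7.96 µg/mL

7.96 µg/mL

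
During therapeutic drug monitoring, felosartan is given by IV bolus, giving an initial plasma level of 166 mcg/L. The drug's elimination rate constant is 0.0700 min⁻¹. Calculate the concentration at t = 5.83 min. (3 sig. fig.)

C(t) = C₀ e^(−kt) = 166 × e^(−0.07000 × 5.83) = 166 × e^(−0.4081) = 166 × 0.6649 ≈ 110 mcg/L

110 mcg/L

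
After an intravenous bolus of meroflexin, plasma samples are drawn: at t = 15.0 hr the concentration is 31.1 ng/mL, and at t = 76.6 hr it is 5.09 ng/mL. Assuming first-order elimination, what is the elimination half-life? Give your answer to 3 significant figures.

23.6 hours

k = ln(C₁/C₂) / (t₂ − t₁) = ln(31.1/5.09) / (76.6 − 15.0)
  = 1.810 / 61.60 = 0.02938 hr⁻¹
t½ = ln 2 / k = ln 2 / 0.02938 ≈ 23.6 hours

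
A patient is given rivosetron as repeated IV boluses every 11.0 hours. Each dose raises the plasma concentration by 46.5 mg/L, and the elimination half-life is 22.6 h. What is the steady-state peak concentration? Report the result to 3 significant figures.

162 mg/L

k = ln 2 / 22.6 = 0.03067 h⁻¹
Fraction remaining after one interval: e^(−kτ) = e^(−0.03067 × 11.0) = 0.7136
R = 1 / (1 − 0.7136) = 3.492
Css,max = 46.5 × 3.492 ≈ 162 mg/L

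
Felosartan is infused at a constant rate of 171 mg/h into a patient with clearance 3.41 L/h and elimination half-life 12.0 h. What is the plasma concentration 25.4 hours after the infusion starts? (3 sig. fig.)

Css = rate / CL = 171 / 3.41 = 50.15 µg/mL
k = ln 2 / 12.0 = 0.05776 h⁻¹
C(t) = Css (1 − e^(−kt)) = 50.15 × (1 − e^(−1.467)) = 50.15 × 0.7694 ≈ 38.6 µg/mL

38.6 µg/mL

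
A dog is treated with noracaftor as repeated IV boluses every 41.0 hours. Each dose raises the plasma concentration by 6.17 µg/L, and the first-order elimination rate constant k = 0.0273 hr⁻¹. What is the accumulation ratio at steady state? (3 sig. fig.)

Fraction remaining after one interval: e^(−kτ) = e^(−0.02730 × 41.0) = 0.3265
R = 1 / (1 − 0.3265) = 1 / 0.6735 ≈ 1.48

1.48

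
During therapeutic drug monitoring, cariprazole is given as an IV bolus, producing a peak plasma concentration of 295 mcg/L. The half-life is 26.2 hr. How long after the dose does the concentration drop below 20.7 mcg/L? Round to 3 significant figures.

100 hours

k = ln 2 / 26.2 = 0.02646 hr⁻¹
C(t) = C₀ e^(−kt)  ⇒  t = ln(C₀/C) / k
t = ln(295/20.7) / 0.02646 = 2.657 / 0.02646 ≈ 100 hours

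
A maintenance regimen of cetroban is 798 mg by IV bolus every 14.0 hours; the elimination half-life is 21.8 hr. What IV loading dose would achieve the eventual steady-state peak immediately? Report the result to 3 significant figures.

2220 mg

k = ln 2 / 21.8 = 0.03180 hr⁻¹
Accumulation ratio R = 1 / (1 − e^(−kτ)) = 1 / (1 − e^(−0.03180×14.0)) = 1 / (1 − 0.6407) = 2.783
Loading dose = maintenance dose × R = 798 × 2.783 ≈ 2220 mg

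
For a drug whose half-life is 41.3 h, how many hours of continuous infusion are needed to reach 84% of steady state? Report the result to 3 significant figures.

109 hours

k = ln 2 / 41.3 = 0.01678 h⁻¹
f = 1 − e^(−kt)  ⇒  t = −ln(1 − f) / k
t = −ln(1 − 0.84) / 0.01678 = 1.833 / 0.01678 ≈ 109 hours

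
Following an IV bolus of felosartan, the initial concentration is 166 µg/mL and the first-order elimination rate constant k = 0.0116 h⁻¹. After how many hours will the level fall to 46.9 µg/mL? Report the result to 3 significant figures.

C(t) = C₀ e^(−kt)  ⇒  t = ln(C₀/C) / k
t = ln(166/46.9) / 0.01160 = 1.264 / 0.01160 ≈ 109 hours

109 hours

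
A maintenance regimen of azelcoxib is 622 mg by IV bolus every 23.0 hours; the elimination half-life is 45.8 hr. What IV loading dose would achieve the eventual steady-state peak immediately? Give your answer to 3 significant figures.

2120 mg

k = ln 2 / 45.8 = 0.01513 hr⁻¹
Accumulation ratio R = 1 / (1 − e^(−kτ)) = 1 / (1 − e^(−0.01513×23.0)) = 1 / (1 − 0.7060) = 3.402
Loading dose = maintenance dose × R = 622 × 3.402 ≈ 2120 mg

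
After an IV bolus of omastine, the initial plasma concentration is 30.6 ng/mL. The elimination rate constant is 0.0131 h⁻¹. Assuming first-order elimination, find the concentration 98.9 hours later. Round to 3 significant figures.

8.38 ng/mL

C(t) = C₀ e^(−kt) = 30.6 × e^(−0.01310 × 98.9) = 30.6 × e^(−1.296) = 30.6 × 0.2737 ≈ 8.38 ng/mL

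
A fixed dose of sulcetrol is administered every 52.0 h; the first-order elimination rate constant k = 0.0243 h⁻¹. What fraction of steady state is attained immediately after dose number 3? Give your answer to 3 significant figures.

0.977

f_n = 1 − e^(−nkτ) = 1 − e^(−3 × 0.02430 × 52.0) = 1 − e^(−3.791) = 1 − 0.02258 ≈ 0.977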